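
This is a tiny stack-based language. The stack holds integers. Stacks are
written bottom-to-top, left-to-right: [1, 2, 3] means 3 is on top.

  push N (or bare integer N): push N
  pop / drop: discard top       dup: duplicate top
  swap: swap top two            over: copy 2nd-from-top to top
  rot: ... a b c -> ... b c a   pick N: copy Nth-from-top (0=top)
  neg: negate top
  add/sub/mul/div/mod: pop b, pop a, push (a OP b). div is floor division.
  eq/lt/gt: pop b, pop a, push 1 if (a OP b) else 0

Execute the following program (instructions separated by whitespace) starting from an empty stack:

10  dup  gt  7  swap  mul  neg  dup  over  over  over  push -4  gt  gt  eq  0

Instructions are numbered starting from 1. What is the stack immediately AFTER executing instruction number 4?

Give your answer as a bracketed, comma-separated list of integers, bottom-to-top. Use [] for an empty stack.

Step 1 ('10'): [10]
Step 2 ('dup'): [10, 10]
Step 3 ('gt'): [0]
Step 4 ('7'): [0, 7]

Answer: [0, 7]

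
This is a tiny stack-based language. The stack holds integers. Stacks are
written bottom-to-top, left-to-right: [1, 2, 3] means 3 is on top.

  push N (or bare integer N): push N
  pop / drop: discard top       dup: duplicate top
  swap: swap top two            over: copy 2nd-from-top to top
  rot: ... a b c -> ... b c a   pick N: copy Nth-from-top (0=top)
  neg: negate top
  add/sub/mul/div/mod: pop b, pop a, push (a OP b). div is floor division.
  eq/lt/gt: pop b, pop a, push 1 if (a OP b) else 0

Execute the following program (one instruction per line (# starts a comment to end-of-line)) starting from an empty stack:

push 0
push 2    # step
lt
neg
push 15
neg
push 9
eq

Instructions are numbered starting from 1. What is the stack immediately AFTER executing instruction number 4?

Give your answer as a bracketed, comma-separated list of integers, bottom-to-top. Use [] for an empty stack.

Answer: [-1]

Derivation:
Step 1 ('push 0'): [0]
Step 2 ('push 2'): [0, 2]
Step 3 ('lt'): [1]
Step 4 ('neg'): [-1]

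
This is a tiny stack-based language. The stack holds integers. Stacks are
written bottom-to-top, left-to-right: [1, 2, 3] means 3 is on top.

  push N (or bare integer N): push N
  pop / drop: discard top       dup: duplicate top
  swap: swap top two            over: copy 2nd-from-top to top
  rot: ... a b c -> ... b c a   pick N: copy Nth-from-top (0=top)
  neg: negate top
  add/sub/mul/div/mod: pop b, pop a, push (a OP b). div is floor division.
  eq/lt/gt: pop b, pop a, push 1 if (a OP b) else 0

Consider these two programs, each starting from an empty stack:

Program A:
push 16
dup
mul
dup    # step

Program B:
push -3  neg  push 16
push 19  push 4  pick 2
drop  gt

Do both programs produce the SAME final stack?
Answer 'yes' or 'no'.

Answer: no

Derivation:
Program A trace:
  After 'push 16': [16]
  After 'dup': [16, 16]
  After 'mul': [256]
  After 'dup': [256, 256]
Program A final stack: [256, 256]

Program B trace:
  After 'push -3': [-3]
  After 'neg': [3]
  After 'push 16': [3, 16]
  After 'push 19': [3, 16, 19]
  After 'push 4': [3, 16, 19, 4]
  After 'pick 2': [3, 16, 19, 4, 16]
  After 'drop': [3, 16, 19, 4]
  After 'gt': [3, 16, 1]
Program B final stack: [3, 16, 1]
Same: no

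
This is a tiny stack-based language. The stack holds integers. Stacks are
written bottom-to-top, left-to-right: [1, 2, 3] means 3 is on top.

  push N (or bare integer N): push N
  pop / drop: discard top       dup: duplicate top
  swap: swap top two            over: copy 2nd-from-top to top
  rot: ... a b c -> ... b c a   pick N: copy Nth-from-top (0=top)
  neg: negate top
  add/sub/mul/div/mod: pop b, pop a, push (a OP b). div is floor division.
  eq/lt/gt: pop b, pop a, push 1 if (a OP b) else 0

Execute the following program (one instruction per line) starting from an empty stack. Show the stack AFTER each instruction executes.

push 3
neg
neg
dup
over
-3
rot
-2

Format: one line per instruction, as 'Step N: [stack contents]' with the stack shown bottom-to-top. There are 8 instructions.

Step 1: [3]
Step 2: [-3]
Step 3: [3]
Step 4: [3, 3]
Step 5: [3, 3, 3]
Step 6: [3, 3, 3, -3]
Step 7: [3, 3, -3, 3]
Step 8: [3, 3, -3, 3, -2]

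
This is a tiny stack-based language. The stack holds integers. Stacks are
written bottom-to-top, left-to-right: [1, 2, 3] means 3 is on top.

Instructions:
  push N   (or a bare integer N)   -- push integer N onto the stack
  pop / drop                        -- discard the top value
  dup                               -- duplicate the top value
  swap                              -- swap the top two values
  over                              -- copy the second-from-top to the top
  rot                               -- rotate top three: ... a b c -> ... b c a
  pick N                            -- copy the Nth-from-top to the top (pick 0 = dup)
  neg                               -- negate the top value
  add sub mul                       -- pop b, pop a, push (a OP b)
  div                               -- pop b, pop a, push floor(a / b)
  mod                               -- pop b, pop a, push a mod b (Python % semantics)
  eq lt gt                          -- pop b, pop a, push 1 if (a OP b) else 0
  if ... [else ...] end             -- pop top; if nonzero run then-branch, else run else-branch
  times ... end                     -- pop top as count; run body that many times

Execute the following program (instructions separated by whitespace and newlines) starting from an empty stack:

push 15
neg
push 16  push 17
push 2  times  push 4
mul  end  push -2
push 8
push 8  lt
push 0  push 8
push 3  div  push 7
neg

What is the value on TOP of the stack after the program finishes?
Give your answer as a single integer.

After 'push 15': [15]
After 'neg': [-15]
After 'push 16': [-15, 16]
After 'push 17': [-15, 16, 17]
After 'push 2': [-15, 16, 17, 2]
After 'times': [-15, 16, 17]
After 'push 4': [-15, 16, 17, 4]
After 'mul': [-15, 16, 68]
After 'push 4': [-15, 16, 68, 4]
After 'mul': [-15, 16, 272]
After 'push -2': [-15, 16, 272, -2]
After 'push 8': [-15, 16, 272, -2, 8]
After 'push 8': [-15, 16, 272, -2, 8, 8]
After 'lt': [-15, 16, 272, -2, 0]
After 'push 0': [-15, 16, 272, -2, 0, 0]
After 'push 8': [-15, 16, 272, -2, 0, 0, 8]
After 'push 3': [-15, 16, 272, -2, 0, 0, 8, 3]
After 'div': [-15, 16, 272, -2, 0, 0, 2]
After 'push 7': [-15, 16, 272, -2, 0, 0, 2, 7]
After 'neg': [-15, 16, 272, -2, 0, 0, 2, -7]

Answer: -7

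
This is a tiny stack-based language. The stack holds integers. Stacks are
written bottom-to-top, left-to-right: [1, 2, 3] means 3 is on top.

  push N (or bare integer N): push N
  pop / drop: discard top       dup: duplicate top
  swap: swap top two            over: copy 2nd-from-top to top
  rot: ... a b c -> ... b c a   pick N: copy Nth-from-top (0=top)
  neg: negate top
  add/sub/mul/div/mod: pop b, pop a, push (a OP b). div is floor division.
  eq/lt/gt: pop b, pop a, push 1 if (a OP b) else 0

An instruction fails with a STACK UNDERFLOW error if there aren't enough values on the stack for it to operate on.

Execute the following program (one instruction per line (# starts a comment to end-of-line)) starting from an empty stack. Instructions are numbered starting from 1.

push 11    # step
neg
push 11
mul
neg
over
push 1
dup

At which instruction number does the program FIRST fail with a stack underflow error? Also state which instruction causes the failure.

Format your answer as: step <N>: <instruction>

Answer: step 6: over

Derivation:
Step 1 ('push 11'): stack = [11], depth = 1
Step 2 ('neg'): stack = [-11], depth = 1
Step 3 ('push 11'): stack = [-11, 11], depth = 2
Step 4 ('mul'): stack = [-121], depth = 1
Step 5 ('neg'): stack = [121], depth = 1
Step 6 ('over'): needs 2 value(s) but depth is 1 — STACK UNDERFLOW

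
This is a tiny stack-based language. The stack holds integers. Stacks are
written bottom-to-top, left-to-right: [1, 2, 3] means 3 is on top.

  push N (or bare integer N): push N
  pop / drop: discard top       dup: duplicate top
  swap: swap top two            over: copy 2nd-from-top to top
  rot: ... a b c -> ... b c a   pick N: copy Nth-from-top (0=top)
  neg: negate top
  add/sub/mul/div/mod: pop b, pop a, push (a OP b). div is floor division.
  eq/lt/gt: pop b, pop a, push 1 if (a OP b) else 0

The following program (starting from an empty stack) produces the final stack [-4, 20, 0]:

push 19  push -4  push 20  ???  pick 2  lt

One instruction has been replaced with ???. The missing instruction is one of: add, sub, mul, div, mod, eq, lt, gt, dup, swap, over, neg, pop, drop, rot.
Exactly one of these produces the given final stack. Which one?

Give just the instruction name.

Answer: rot

Derivation:
Stack before ???: [19, -4, 20]
Stack after ???:  [-4, 20, 19]
The instruction that transforms [19, -4, 20] -> [-4, 20, 19] is: rot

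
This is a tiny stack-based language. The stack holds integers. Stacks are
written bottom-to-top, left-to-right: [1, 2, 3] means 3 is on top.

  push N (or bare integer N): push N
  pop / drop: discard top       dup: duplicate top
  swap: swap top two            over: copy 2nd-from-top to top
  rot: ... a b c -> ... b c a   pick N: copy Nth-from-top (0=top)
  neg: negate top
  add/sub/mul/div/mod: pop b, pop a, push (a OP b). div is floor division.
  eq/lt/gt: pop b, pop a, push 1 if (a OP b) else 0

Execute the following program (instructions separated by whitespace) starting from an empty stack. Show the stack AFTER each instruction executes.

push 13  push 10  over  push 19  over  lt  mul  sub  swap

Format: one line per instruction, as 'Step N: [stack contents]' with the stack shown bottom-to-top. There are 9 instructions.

Step 1: [13]
Step 2: [13, 10]
Step 3: [13, 10, 13]
Step 4: [13, 10, 13, 19]
Step 5: [13, 10, 13, 19, 13]
Step 6: [13, 10, 13, 0]
Step 7: [13, 10, 0]
Step 8: [13, 10]
Step 9: [10, 13]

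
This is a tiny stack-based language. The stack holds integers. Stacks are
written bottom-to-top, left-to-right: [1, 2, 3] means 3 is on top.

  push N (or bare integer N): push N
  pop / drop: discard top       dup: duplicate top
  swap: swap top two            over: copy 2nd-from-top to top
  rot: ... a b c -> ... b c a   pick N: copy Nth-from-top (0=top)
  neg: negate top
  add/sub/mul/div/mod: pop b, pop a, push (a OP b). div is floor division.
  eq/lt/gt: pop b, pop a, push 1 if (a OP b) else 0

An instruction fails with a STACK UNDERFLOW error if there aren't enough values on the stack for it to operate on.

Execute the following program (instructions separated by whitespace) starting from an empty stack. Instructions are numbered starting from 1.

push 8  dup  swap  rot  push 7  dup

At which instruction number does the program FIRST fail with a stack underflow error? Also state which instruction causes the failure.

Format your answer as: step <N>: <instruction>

Step 1 ('push 8'): stack = [8], depth = 1
Step 2 ('dup'): stack = [8, 8], depth = 2
Step 3 ('swap'): stack = [8, 8], depth = 2
Step 4 ('rot'): needs 3 value(s) but depth is 2 — STACK UNDERFLOW

Answer: step 4: rot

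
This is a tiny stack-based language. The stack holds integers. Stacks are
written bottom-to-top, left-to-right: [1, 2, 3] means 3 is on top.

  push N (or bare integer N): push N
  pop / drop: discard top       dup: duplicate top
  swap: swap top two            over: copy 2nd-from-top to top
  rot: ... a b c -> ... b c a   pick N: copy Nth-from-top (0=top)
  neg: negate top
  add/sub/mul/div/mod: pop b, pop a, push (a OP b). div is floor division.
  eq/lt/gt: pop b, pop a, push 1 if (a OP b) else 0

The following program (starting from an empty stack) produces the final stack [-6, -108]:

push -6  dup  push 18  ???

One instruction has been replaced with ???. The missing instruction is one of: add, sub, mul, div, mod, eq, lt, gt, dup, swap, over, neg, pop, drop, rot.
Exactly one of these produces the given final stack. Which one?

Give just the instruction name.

Stack before ???: [-6, -6, 18]
Stack after ???:  [-6, -108]
The instruction that transforms [-6, -6, 18] -> [-6, -108] is: mul

Answer: mul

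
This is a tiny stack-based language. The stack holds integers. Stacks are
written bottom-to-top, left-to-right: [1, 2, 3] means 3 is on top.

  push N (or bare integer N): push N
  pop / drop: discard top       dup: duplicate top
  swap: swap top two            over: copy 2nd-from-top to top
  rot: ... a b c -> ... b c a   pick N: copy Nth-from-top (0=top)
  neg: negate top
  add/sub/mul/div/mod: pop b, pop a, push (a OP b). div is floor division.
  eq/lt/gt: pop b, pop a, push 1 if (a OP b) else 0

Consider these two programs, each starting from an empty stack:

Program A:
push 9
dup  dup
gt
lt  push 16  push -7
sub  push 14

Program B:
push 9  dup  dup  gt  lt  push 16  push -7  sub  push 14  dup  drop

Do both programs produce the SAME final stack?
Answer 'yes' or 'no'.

Program A trace:
  After 'push 9': [9]
  After 'dup': [9, 9]
  After 'dup': [9, 9, 9]
  After 'gt': [9, 0]
  After 'lt': [0]
  After 'push 16': [0, 16]
  After 'push -7': [0, 16, -7]
  After 'sub': [0, 23]
  After 'push 14': [0, 23, 14]
Program A final stack: [0, 23, 14]

Program B trace:
  After 'push 9': [9]
  After 'dup': [9, 9]
  After 'dup': [9, 9, 9]
  After 'gt': [9, 0]
  After 'lt': [0]
  After 'push 16': [0, 16]
  After 'push -7': [0, 16, -7]
  After 'sub': [0, 23]
  After 'push 14': [0, 23, 14]
  After 'dup': [0, 23, 14, 14]
  After 'drop': [0, 23, 14]
Program B final stack: [0, 23, 14]
Same: yes

Answer: yes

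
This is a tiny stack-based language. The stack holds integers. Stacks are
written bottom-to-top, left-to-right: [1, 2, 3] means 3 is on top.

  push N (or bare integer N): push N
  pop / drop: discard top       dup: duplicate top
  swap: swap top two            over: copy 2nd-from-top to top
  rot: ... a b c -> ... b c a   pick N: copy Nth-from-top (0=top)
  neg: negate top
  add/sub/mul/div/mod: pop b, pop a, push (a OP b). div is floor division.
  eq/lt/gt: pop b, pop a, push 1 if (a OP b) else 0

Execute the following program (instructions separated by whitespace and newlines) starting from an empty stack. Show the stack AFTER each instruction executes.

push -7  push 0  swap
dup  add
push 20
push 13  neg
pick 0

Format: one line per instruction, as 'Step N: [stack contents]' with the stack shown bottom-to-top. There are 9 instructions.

Step 1: [-7]
Step 2: [-7, 0]
Step 3: [0, -7]
Step 4: [0, -7, -7]
Step 5: [0, -14]
Step 6: [0, -14, 20]
Step 7: [0, -14, 20, 13]
Step 8: [0, -14, 20, -13]
Step 9: [0, -14, 20, -13, -13]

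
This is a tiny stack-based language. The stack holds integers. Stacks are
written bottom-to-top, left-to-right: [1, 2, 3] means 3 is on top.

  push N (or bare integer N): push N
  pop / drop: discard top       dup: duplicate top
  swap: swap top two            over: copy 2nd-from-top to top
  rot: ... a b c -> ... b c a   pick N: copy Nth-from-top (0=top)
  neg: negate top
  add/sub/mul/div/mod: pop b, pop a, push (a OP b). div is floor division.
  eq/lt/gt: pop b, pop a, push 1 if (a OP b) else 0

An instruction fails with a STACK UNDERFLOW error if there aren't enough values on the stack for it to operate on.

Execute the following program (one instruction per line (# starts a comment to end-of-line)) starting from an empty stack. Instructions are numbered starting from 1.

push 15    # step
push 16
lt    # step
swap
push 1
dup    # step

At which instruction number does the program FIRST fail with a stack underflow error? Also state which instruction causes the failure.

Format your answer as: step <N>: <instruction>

Answer: step 4: swap

Derivation:
Step 1 ('push 15'): stack = [15], depth = 1
Step 2 ('push 16'): stack = [15, 16], depth = 2
Step 3 ('lt'): stack = [1], depth = 1
Step 4 ('swap'): needs 2 value(s) but depth is 1 — STACK UNDERFLOW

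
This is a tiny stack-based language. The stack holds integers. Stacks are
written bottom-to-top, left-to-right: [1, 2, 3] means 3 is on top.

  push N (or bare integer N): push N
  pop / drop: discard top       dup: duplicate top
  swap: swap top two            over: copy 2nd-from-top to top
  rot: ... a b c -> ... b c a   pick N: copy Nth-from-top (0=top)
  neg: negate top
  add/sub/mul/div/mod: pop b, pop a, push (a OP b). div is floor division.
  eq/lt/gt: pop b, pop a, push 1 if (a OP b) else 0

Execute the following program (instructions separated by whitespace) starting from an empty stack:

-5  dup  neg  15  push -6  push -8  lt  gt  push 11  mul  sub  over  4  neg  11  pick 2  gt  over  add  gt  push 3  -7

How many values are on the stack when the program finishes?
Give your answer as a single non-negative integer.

Answer: 6

Derivation:
After 'push -5': stack = [-5] (depth 1)
After 'dup': stack = [-5, -5] (depth 2)
After 'neg': stack = [-5, 5] (depth 2)
After 'push 15': stack = [-5, 5, 15] (depth 3)
After 'push -6': stack = [-5, 5, 15, -6] (depth 4)
After 'push -8': stack = [-5, 5, 15, -6, -8] (depth 5)
After 'lt': stack = [-5, 5, 15, 0] (depth 4)
After 'gt': stack = [-5, 5, 1] (depth 3)
After 'push 11': stack = [-5, 5, 1, 11] (depth 4)
After 'mul': stack = [-5, 5, 11] (depth 3)
  ...
After 'push 4': stack = [-5, -6, -5, 4] (depth 4)
After 'neg': stack = [-5, -6, -5, -4] (depth 4)
After 'push 11': stack = [-5, -6, -5, -4, 11] (depth 5)
After 'pick 2': stack = [-5, -6, -5, -4, 11, -5] (depth 6)
After 'gt': stack = [-5, -6, -5, -4, 1] (depth 5)
After 'over': stack = [-5, -6, -5, -4, 1, -4] (depth 6)
After 'add': stack = [-5, -6, -5, -4, -3] (depth 5)
After 'gt': stack = [-5, -6, -5, 0] (depth 4)
After 'push 3': stack = [-5, -6, -5, 0, 3] (depth 5)
After 'push -7': stack = [-5, -6, -5, 0, 3, -7] (depth 6)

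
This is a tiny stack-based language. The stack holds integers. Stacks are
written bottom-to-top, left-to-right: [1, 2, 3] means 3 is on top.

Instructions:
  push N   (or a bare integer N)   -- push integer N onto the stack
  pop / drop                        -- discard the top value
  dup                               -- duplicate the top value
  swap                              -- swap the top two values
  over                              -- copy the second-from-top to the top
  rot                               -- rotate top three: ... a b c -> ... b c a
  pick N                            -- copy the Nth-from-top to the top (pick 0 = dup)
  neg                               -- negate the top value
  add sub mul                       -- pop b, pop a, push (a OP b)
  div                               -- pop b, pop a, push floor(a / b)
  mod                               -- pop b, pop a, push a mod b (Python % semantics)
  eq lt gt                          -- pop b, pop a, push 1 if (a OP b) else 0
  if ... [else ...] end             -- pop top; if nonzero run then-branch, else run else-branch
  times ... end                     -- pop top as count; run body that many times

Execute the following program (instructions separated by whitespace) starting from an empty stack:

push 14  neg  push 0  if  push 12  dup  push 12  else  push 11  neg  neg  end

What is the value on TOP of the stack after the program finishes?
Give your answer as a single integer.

Answer: 11

Derivation:
After 'push 14': [14]
After 'neg': [-14]
After 'push 0': [-14, 0]
After 'if': [-14]
After 'push 11': [-14, 11]
After 'neg': [-14, -11]
After 'neg': [-14, 11]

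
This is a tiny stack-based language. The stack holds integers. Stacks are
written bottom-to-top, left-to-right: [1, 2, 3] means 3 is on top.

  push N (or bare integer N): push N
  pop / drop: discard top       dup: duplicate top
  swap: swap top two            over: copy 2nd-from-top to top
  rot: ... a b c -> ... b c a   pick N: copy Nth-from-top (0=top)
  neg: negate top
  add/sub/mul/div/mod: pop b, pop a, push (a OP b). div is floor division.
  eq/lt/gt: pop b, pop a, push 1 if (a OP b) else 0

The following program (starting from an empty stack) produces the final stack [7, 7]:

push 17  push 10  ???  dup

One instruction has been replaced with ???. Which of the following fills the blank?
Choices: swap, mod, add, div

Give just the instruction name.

Answer: mod

Derivation:
Stack before ???: [17, 10]
Stack after ???:  [7]
Checking each choice:
  swap: produces [10, 17, 17]
  mod: MATCH
  add: produces [27, 27]
  div: produces [1, 1]


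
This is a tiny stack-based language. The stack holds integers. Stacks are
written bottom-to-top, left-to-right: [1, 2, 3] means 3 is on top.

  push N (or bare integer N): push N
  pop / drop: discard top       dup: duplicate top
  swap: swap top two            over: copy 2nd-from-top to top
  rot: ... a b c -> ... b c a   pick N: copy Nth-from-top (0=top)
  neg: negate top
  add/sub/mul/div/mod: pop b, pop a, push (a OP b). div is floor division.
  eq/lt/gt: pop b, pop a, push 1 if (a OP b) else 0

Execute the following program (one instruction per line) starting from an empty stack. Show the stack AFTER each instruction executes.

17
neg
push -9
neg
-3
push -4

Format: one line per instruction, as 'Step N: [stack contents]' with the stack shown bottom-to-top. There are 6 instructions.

Step 1: [17]
Step 2: [-17]
Step 3: [-17, -9]
Step 4: [-17, 9]
Step 5: [-17, 9, -3]
Step 6: [-17, 9, -3, -4]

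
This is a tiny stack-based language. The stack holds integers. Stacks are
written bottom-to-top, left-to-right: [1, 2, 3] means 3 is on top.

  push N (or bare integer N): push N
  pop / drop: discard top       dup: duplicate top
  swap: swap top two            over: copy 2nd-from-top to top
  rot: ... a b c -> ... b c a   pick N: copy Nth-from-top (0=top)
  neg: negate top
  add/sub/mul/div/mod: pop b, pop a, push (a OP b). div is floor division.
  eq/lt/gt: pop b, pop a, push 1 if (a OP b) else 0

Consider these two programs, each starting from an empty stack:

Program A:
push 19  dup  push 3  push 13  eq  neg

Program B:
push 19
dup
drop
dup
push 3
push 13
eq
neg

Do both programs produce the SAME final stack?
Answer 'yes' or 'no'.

Program A trace:
  After 'push 19': [19]
  After 'dup': [19, 19]
  After 'push 3': [19, 19, 3]
  After 'push 13': [19, 19, 3, 13]
  After 'eq': [19, 19, 0]
  After 'neg': [19, 19, 0]
Program A final stack: [19, 19, 0]

Program B trace:
  After 'push 19': [19]
  After 'dup': [19, 19]
  After 'drop': [19]
  After 'dup': [19, 19]
  After 'push 3': [19, 19, 3]
  After 'push 13': [19, 19, 3, 13]
  After 'eq': [19, 19, 0]
  After 'neg': [19, 19, 0]
Program B final stack: [19, 19, 0]
Same: yes

Answer: yes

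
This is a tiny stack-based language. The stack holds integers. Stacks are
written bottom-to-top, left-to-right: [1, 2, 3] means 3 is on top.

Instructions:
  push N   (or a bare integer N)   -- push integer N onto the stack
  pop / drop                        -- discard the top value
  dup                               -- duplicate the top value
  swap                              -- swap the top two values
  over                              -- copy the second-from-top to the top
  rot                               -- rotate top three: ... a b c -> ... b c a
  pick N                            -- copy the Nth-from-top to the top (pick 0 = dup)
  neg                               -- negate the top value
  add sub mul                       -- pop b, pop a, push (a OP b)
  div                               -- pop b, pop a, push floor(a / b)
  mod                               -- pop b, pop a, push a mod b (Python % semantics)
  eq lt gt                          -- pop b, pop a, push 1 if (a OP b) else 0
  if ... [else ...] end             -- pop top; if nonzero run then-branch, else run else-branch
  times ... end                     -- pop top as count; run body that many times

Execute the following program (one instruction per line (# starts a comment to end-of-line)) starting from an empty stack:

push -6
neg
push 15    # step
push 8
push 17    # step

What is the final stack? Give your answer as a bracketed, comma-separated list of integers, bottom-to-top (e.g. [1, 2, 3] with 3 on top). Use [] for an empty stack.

After 'push -6': [-6]
After 'neg': [6]
After 'push 15': [6, 15]
After 'push 8': [6, 15, 8]
After 'push 17': [6, 15, 8, 17]

Answer: [6, 15, 8, 17]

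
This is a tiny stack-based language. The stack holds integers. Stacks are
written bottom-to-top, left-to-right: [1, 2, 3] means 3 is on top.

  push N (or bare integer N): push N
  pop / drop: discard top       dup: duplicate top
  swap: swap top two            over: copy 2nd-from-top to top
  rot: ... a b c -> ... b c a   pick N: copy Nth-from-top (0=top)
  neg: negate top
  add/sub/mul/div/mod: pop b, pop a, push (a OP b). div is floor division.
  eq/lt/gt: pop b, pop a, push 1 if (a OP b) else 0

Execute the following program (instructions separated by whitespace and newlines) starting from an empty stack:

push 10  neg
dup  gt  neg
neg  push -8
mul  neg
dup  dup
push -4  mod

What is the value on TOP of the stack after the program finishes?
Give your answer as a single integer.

Answer: 0

Derivation:
After 'push 10': [10]
After 'neg': [-10]
After 'dup': [-10, -10]
After 'gt': [0]
After 'neg': [0]
After 'neg': [0]
After 'push -8': [0, -8]
After 'mul': [0]
After 'neg': [0]
After 'dup': [0, 0]
After 'dup': [0, 0, 0]
After 'push -4': [0, 0, 0, -4]
After 'mod': [0, 0, 0]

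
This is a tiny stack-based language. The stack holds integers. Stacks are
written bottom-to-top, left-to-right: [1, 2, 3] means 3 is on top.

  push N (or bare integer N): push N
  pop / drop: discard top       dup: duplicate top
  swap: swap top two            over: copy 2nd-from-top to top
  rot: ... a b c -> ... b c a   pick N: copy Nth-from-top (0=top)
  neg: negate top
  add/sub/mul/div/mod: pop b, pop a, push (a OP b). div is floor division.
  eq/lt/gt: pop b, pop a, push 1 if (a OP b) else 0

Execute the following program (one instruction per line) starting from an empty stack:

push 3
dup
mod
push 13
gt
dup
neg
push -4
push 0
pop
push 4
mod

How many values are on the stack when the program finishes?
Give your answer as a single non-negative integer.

Answer: 3

Derivation:
After 'push 3': stack = [3] (depth 1)
After 'dup': stack = [3, 3] (depth 2)
After 'mod': stack = [0] (depth 1)
After 'push 13': stack = [0, 13] (depth 2)
After 'gt': stack = [0] (depth 1)
After 'dup': stack = [0, 0] (depth 2)
After 'neg': stack = [0, 0] (depth 2)
After 'push -4': stack = [0, 0, -4] (depth 3)
After 'push 0': stack = [0, 0, -4, 0] (depth 4)
After 'pop': stack = [0, 0, -4] (depth 3)
After 'push 4': stack = [0, 0, -4, 4] (depth 4)
After 'mod': stack = [0, 0, 0] (depth 3)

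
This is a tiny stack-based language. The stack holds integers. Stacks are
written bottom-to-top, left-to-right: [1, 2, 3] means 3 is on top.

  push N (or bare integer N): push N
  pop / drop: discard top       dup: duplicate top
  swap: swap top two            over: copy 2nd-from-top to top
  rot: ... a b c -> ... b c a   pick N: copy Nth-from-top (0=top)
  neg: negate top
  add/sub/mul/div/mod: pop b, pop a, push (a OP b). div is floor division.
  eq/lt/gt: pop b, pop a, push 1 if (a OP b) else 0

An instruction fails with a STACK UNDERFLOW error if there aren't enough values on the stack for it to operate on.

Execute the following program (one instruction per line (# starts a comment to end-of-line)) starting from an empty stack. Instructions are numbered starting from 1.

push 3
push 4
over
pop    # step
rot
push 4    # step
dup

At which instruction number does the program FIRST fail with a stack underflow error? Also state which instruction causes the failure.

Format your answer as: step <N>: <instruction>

Step 1 ('push 3'): stack = [3], depth = 1
Step 2 ('push 4'): stack = [3, 4], depth = 2
Step 3 ('over'): stack = [3, 4, 3], depth = 3
Step 4 ('pop'): stack = [3, 4], depth = 2
Step 5 ('rot'): needs 3 value(s) but depth is 2 — STACK UNDERFLOW

Answer: step 5: rot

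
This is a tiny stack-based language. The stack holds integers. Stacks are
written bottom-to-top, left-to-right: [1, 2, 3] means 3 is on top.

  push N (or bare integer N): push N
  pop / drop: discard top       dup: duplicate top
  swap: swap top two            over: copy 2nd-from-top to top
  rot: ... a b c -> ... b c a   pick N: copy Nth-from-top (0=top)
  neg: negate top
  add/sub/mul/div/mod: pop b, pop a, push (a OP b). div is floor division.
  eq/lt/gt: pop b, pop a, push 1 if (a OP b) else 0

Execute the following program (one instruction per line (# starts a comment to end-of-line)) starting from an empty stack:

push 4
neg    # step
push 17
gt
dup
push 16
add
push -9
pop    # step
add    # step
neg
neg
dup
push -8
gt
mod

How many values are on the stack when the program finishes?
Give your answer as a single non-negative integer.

Answer: 1

Derivation:
After 'push 4': stack = [4] (depth 1)
After 'neg': stack = [-4] (depth 1)
After 'push 17': stack = [-4, 17] (depth 2)
After 'gt': stack = [0] (depth 1)
After 'dup': stack = [0, 0] (depth 2)
After 'push 16': stack = [0, 0, 16] (depth 3)
After 'add': stack = [0, 16] (depth 2)
After 'push -9': stack = [0, 16, -9] (depth 3)
After 'pop': stack = [0, 16] (depth 2)
After 'add': stack = [16] (depth 1)
After 'neg': stack = [-16] (depth 1)
After 'neg': stack = [16] (depth 1)
After 'dup': stack = [16, 16] (depth 2)
After 'push -8': stack = [16, 16, -8] (depth 3)
After 'gt': stack = [16, 1] (depth 2)
After 'mod': stack = [0] (depth 1)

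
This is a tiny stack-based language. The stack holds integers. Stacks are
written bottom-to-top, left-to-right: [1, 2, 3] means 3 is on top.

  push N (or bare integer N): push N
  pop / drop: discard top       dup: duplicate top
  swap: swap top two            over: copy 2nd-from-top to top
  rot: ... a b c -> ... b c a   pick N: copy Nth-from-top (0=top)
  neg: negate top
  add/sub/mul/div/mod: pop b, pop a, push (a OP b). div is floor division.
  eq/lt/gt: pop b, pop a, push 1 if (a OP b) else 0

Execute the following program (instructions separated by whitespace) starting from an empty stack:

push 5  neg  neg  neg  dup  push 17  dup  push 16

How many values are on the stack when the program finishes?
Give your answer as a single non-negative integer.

After 'push 5': stack = [5] (depth 1)
After 'neg': stack = [-5] (depth 1)
After 'neg': stack = [5] (depth 1)
After 'neg': stack = [-5] (depth 1)
After 'dup': stack = [-5, -5] (depth 2)
After 'push 17': stack = [-5, -5, 17] (depth 3)
After 'dup': stack = [-5, -5, 17, 17] (depth 4)
After 'push 16': stack = [-5, -5, 17, 17, 16] (depth 5)

Answer: 5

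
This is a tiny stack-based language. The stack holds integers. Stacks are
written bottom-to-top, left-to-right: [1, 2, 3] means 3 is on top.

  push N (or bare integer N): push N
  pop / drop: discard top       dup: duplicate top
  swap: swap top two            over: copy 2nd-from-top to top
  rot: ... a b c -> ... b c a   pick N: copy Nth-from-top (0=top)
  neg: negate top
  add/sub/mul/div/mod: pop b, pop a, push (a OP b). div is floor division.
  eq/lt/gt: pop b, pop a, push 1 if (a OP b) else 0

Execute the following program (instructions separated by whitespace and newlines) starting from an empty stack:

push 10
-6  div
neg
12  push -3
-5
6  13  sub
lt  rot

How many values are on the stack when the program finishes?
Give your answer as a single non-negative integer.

Answer: 4

Derivation:
After 'push 10': stack = [10] (depth 1)
After 'push -6': stack = [10, -6] (depth 2)
After 'div': stack = [-2] (depth 1)
After 'neg': stack = [2] (depth 1)
After 'push 12': stack = [2, 12] (depth 2)
After 'push -3': stack = [2, 12, -3] (depth 3)
After 'push -5': stack = [2, 12, -3, -5] (depth 4)
After 'push 6': stack = [2, 12, -3, -5, 6] (depth 5)
After 'push 13': stack = [2, 12, -3, -5, 6, 13] (depth 6)
After 'sub': stack = [2, 12, -3, -5, -7] (depth 5)
After 'lt': stack = [2, 12, -3, 0] (depth 4)
After 'rot': stack = [2, -3, 0, 12] (depth 4)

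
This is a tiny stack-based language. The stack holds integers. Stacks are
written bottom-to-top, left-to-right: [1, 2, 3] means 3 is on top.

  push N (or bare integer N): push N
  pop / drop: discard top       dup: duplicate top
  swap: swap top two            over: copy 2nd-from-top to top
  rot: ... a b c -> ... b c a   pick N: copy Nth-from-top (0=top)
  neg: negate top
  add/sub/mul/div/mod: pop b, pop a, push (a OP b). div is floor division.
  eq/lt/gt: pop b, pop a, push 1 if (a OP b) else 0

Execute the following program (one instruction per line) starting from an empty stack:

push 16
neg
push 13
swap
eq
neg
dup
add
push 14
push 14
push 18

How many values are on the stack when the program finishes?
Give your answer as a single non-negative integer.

Answer: 4

Derivation:
After 'push 16': stack = [16] (depth 1)
After 'neg': stack = [-16] (depth 1)
After 'push 13': stack = [-16, 13] (depth 2)
After 'swap': stack = [13, -16] (depth 2)
After 'eq': stack = [0] (depth 1)
After 'neg': stack = [0] (depth 1)
After 'dup': stack = [0, 0] (depth 2)
After 'add': stack = [0] (depth 1)
After 'push 14': stack = [0, 14] (depth 2)
After 'push 14': stack = [0, 14, 14] (depth 3)
After 'push 18': stack = [0, 14, 14, 18] (depth 4)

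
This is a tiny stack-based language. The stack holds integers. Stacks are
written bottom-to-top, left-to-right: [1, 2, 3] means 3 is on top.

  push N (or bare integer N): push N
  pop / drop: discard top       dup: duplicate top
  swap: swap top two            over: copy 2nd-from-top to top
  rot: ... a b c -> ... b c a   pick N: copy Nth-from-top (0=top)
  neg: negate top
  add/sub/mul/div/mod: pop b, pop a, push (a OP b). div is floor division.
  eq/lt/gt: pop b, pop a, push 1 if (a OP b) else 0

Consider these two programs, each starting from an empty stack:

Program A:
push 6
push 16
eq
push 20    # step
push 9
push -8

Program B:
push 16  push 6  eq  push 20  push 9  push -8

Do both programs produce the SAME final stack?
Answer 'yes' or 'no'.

Answer: yes

Derivation:
Program A trace:
  After 'push 6': [6]
  After 'push 16': [6, 16]
  After 'eq': [0]
  After 'push 20': [0, 20]
  After 'push 9': [0, 20, 9]
  After 'push -8': [0, 20, 9, -8]
Program A final stack: [0, 20, 9, -8]

Program B trace:
  After 'push 16': [16]
  After 'push 6': [16, 6]
  After 'eq': [0]
  After 'push 20': [0, 20]
  After 'push 9': [0, 20, 9]
  After 'push -8': [0, 20, 9, -8]
Program B final stack: [0, 20, 9, -8]
Same: yes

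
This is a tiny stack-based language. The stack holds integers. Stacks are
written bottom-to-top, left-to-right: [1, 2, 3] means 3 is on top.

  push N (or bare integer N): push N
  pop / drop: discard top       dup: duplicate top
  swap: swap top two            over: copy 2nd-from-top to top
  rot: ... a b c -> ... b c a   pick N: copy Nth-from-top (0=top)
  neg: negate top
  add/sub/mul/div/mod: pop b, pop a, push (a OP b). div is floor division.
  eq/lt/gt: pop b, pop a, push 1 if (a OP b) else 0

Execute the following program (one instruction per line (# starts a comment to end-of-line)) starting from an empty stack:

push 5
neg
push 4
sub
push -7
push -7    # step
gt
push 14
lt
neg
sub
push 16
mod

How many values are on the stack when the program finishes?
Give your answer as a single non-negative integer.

After 'push 5': stack = [5] (depth 1)
After 'neg': stack = [-5] (depth 1)
After 'push 4': stack = [-5, 4] (depth 2)
After 'sub': stack = [-9] (depth 1)
After 'push -7': stack = [-9, -7] (depth 2)
After 'push -7': stack = [-9, -7, -7] (depth 3)
After 'gt': stack = [-9, 0] (depth 2)
After 'push 14': stack = [-9, 0, 14] (depth 3)
After 'lt': stack = [-9, 1] (depth 2)
After 'neg': stack = [-9, -1] (depth 2)
After 'sub': stack = [-8] (depth 1)
After 'push 16': stack = [-8, 16] (depth 2)
After 'mod': stack = [8] (depth 1)

Answer: 1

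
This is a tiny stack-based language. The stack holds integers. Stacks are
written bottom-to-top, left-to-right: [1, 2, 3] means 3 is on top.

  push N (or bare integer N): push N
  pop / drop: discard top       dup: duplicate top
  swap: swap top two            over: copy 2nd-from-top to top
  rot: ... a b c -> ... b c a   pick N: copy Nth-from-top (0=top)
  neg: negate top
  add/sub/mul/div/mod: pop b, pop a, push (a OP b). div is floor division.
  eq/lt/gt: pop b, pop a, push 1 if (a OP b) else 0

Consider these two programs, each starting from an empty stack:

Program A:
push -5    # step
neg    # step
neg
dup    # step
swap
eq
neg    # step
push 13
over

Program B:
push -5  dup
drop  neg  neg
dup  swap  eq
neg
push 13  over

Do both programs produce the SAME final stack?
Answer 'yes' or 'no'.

Answer: yes

Derivation:
Program A trace:
  After 'push -5': [-5]
  After 'neg': [5]
  After 'neg': [-5]
  After 'dup': [-5, -5]
  After 'swap': [-5, -5]
  After 'eq': [1]
  After 'neg': [-1]
  After 'push 13': [-1, 13]
  After 'over': [-1, 13, -1]
Program A final stack: [-1, 13, -1]

Program B trace:
  After 'push -5': [-5]
  After 'dup': [-5, -5]
  After 'drop': [-5]
  After 'neg': [5]
  After 'neg': [-5]
  After 'dup': [-5, -5]
  After 'swap': [-5, -5]
  After 'eq': [1]
  After 'neg': [-1]
  After 'push 13': [-1, 13]
  After 'over': [-1, 13, -1]
Program B final stack: [-1, 13, -1]
Same: yes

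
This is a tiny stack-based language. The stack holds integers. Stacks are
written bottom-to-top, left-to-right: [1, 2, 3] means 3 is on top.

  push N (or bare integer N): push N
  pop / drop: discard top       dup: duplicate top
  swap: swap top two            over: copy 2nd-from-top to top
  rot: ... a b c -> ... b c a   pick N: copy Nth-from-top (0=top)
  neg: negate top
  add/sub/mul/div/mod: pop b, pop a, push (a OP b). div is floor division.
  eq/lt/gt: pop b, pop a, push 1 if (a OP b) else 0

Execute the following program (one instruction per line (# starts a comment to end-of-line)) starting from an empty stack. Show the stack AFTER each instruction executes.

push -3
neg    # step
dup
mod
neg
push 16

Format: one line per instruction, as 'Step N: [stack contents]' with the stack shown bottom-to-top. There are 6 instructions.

Step 1: [-3]
Step 2: [3]
Step 3: [3, 3]
Step 4: [0]
Step 5: [0]
Step 6: [0, 16]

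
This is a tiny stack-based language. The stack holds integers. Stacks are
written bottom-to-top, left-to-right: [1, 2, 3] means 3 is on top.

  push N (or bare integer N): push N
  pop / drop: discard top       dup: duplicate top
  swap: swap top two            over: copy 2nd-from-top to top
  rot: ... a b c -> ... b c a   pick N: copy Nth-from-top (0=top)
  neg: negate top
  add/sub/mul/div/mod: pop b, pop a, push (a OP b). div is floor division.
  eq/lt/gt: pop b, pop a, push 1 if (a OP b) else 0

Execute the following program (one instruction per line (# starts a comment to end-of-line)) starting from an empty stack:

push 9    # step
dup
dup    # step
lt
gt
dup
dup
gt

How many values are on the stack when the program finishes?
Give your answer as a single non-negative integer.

Answer: 2

Derivation:
After 'push 9': stack = [9] (depth 1)
After 'dup': stack = [9, 9] (depth 2)
After 'dup': stack = [9, 9, 9] (depth 3)
After 'lt': stack = [9, 0] (depth 2)
After 'gt': stack = [1] (depth 1)
After 'dup': stack = [1, 1] (depth 2)
After 'dup': stack = [1, 1, 1] (depth 3)
After 'gt': stack = [1, 0] (depth 2)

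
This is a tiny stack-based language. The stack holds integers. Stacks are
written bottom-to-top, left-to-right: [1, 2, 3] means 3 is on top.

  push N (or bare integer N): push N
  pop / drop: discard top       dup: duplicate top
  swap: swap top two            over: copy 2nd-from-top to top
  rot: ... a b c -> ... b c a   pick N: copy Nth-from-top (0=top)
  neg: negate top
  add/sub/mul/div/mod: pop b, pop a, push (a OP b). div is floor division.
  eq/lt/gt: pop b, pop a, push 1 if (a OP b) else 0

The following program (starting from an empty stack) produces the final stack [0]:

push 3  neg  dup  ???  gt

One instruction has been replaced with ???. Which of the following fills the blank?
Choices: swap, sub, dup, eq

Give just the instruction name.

Stack before ???: [-3, -3]
Stack after ???:  [-3, -3]
Checking each choice:
  swap: MATCH
  sub: stack underflow (need 2, have 1)
  dup: produces [-3, 0]
  eq: stack underflow (need 2, have 1)


Answer: swap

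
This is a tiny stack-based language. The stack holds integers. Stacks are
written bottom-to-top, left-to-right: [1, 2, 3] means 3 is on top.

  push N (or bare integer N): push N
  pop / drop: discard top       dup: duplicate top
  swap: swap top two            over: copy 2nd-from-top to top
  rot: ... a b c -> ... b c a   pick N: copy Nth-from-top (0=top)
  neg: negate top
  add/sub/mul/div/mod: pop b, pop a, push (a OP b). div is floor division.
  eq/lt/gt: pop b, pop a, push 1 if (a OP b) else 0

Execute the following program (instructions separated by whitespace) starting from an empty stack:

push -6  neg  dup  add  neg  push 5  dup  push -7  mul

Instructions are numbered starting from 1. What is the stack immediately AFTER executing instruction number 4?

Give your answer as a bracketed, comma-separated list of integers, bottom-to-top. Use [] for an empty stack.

Step 1 ('push -6'): [-6]
Step 2 ('neg'): [6]
Step 3 ('dup'): [6, 6]
Step 4 ('add'): [12]

Answer: [12]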